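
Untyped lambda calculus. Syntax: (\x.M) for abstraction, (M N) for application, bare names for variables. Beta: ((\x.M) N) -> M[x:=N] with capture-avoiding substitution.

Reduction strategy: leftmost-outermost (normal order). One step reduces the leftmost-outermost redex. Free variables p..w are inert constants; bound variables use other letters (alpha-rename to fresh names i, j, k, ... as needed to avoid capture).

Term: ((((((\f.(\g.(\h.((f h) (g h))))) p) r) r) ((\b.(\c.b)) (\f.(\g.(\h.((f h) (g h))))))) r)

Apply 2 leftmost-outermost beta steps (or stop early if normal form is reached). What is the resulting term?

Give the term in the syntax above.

Step 0: ((((((\f.(\g.(\h.((f h) (g h))))) p) r) r) ((\b.(\c.b)) (\f.(\g.(\h.((f h) (g h))))))) r)
Step 1: (((((\g.(\h.((p h) (g h)))) r) r) ((\b.(\c.b)) (\f.(\g.(\h.((f h) (g h))))))) r)
Step 2: ((((\h.((p h) (r h))) r) ((\b.(\c.b)) (\f.(\g.(\h.((f h) (g h))))))) r)

Answer: ((((\h.((p h) (r h))) r) ((\b.(\c.b)) (\f.(\g.(\h.((f h) (g h))))))) r)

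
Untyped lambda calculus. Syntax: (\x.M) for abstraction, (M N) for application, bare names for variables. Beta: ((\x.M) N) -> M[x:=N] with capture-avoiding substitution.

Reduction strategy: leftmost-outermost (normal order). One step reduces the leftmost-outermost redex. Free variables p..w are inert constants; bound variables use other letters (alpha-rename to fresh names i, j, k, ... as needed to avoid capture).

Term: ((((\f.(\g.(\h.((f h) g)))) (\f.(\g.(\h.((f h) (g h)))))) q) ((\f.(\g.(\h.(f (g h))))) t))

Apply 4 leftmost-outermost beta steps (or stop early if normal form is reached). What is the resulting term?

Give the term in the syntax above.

Step 0: ((((\f.(\g.(\h.((f h) g)))) (\f.(\g.(\h.((f h) (g h)))))) q) ((\f.(\g.(\h.(f (g h))))) t))
Step 1: (((\g.(\h.(((\f.(\g.(\h.((f h) (g h))))) h) g))) q) ((\f.(\g.(\h.(f (g h))))) t))
Step 2: ((\h.(((\f.(\g.(\h.((f h) (g h))))) h) q)) ((\f.(\g.(\h.(f (g h))))) t))
Step 3: (((\f.(\g.(\h.((f h) (g h))))) ((\f.(\g.(\h.(f (g h))))) t)) q)
Step 4: ((\g.(\h.((((\f.(\g.(\h.(f (g h))))) t) h) (g h)))) q)

Answer: ((\g.(\h.((((\f.(\g.(\h.(f (g h))))) t) h) (g h)))) q)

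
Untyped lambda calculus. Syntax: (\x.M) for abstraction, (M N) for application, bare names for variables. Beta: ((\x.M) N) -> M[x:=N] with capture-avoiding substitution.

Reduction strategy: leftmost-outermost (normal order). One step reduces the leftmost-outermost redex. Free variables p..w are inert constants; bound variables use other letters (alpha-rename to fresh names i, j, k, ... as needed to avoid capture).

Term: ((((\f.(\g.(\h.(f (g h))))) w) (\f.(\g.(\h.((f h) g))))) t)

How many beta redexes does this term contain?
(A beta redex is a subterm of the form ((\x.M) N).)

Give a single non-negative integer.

Answer: 1

Derivation:
Term: ((((\f.(\g.(\h.(f (g h))))) w) (\f.(\g.(\h.((f h) g))))) t)
  Redex: ((\f.(\g.(\h.(f (g h))))) w)
Total redexes: 1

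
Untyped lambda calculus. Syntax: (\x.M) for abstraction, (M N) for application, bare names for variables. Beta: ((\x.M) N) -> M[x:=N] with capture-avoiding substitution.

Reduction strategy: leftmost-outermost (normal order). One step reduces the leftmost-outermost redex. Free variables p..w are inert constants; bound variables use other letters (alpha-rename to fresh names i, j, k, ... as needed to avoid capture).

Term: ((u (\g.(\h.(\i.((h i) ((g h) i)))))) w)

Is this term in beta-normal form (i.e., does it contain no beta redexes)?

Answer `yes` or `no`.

Answer: yes

Derivation:
Term: ((u (\g.(\h.(\i.((h i) ((g h) i)))))) w)
No beta redexes found.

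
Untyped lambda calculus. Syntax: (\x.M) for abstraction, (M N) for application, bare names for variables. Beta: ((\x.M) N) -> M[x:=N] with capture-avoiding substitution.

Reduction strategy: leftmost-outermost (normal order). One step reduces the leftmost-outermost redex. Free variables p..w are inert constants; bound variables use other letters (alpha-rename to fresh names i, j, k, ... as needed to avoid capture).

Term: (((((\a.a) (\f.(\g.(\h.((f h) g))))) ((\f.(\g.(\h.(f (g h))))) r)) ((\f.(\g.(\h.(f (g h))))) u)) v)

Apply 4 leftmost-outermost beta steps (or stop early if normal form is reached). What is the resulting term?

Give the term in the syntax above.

Answer: ((((\f.(\g.(\h.(f (g h))))) r) v) ((\f.(\g.(\h.(f (g h))))) u))

Derivation:
Step 0: (((((\a.a) (\f.(\g.(\h.((f h) g))))) ((\f.(\g.(\h.(f (g h))))) r)) ((\f.(\g.(\h.(f (g h))))) u)) v)
Step 1: ((((\f.(\g.(\h.((f h) g)))) ((\f.(\g.(\h.(f (g h))))) r)) ((\f.(\g.(\h.(f (g h))))) u)) v)
Step 2: (((\g.(\h.((((\f.(\g.(\h.(f (g h))))) r) h) g))) ((\f.(\g.(\h.(f (g h))))) u)) v)
Step 3: ((\h.((((\f.(\g.(\h.(f (g h))))) r) h) ((\f.(\g.(\h.(f (g h))))) u))) v)
Step 4: ((((\f.(\g.(\h.(f (g h))))) r) v) ((\f.(\g.(\h.(f (g h))))) u))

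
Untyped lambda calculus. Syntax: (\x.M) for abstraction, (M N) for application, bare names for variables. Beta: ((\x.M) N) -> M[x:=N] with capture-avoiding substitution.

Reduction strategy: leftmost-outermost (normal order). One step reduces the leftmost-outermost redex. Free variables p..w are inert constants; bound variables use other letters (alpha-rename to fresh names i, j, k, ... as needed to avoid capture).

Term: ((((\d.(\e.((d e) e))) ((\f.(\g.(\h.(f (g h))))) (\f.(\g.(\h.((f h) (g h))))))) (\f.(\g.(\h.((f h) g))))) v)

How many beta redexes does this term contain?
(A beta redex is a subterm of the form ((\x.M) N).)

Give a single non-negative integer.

Answer: 2

Derivation:
Term: ((((\d.(\e.((d e) e))) ((\f.(\g.(\h.(f (g h))))) (\f.(\g.(\h.((f h) (g h))))))) (\f.(\g.(\h.((f h) g))))) v)
  Redex: ((\d.(\e.((d e) e))) ((\f.(\g.(\h.(f (g h))))) (\f.(\g.(\h.((f h) (g h)))))))
  Redex: ((\f.(\g.(\h.(f (g h))))) (\f.(\g.(\h.((f h) (g h))))))
Total redexes: 2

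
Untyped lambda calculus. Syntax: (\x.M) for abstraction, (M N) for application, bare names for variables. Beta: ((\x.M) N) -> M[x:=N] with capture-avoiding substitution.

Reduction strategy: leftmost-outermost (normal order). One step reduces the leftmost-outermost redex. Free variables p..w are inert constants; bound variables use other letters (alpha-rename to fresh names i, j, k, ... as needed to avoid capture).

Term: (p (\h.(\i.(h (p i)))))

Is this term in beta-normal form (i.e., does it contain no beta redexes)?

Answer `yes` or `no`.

Answer: yes

Derivation:
Term: (p (\h.(\i.(h (p i)))))
No beta redexes found.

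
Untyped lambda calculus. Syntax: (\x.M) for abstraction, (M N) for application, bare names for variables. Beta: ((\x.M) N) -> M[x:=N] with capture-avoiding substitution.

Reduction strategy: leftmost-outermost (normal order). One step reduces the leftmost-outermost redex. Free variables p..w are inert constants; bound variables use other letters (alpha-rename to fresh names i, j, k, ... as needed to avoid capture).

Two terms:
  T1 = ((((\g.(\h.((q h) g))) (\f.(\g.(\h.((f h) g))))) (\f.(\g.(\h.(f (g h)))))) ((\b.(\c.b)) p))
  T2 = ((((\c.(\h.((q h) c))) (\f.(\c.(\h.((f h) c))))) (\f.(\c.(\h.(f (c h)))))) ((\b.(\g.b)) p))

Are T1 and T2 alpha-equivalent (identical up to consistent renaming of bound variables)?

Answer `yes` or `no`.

Term 1: ((((\g.(\h.((q h) g))) (\f.(\g.(\h.((f h) g))))) (\f.(\g.(\h.(f (g h)))))) ((\b.(\c.b)) p))
Term 2: ((((\c.(\h.((q h) c))) (\f.(\c.(\h.((f h) c))))) (\f.(\c.(\h.(f (c h)))))) ((\b.(\g.b)) p))
Alpha-equivalence: compare structure up to binder renaming.
Result: True

Answer: yes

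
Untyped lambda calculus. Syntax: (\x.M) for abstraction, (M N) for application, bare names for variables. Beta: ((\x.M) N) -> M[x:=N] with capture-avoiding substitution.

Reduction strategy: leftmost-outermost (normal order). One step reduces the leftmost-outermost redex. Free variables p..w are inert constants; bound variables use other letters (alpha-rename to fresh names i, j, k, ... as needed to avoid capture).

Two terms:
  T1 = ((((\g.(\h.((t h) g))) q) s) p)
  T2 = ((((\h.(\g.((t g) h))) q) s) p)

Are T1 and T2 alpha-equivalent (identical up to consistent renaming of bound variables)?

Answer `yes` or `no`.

Answer: yes

Derivation:
Term 1: ((((\g.(\h.((t h) g))) q) s) p)
Term 2: ((((\h.(\g.((t g) h))) q) s) p)
Alpha-equivalence: compare structure up to binder renaming.
Result: True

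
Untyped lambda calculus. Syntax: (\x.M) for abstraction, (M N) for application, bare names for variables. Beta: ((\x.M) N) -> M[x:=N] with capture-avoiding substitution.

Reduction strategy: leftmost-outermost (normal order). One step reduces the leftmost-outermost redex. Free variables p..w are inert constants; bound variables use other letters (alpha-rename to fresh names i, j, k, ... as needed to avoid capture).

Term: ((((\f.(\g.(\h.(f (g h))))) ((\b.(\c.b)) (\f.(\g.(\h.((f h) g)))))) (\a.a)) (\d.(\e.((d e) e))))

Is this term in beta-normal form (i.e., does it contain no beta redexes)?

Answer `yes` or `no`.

Term: ((((\f.(\g.(\h.(f (g h))))) ((\b.(\c.b)) (\f.(\g.(\h.((f h) g)))))) (\a.a)) (\d.(\e.((d e) e))))
Found 2 beta redex(es).

Answer: no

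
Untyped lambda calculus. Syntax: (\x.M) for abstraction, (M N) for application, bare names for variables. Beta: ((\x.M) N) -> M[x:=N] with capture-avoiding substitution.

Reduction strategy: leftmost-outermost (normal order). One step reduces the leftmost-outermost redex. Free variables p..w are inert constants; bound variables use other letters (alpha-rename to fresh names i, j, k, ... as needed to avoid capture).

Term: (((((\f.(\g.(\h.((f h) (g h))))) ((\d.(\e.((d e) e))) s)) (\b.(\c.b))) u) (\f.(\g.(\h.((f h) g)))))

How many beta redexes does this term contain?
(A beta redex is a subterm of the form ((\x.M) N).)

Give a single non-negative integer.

Term: (((((\f.(\g.(\h.((f h) (g h))))) ((\d.(\e.((d e) e))) s)) (\b.(\c.b))) u) (\f.(\g.(\h.((f h) g)))))
  Redex: ((\f.(\g.(\h.((f h) (g h))))) ((\d.(\e.((d e) e))) s))
  Redex: ((\d.(\e.((d e) e))) s)
Total redexes: 2

Answer: 2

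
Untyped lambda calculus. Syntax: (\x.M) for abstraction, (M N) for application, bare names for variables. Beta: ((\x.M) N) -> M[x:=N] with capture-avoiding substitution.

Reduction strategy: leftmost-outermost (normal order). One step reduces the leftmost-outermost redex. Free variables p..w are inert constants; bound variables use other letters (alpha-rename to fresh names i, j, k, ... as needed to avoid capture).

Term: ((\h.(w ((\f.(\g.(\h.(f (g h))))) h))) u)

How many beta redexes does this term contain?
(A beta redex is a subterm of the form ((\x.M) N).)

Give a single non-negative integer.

Answer: 2

Derivation:
Term: ((\h.(w ((\f.(\g.(\h.(f (g h))))) h))) u)
  Redex: ((\h.(w ((\f.(\g.(\h.(f (g h))))) h))) u)
  Redex: ((\f.(\g.(\h.(f (g h))))) h)
Total redexes: 2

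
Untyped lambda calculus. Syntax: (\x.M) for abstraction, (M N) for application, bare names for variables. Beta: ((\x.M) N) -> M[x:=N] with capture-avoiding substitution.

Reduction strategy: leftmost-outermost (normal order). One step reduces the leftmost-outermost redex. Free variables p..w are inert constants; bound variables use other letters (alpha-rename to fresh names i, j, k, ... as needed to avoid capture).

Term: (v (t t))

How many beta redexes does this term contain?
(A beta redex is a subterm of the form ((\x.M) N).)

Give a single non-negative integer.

Term: (v (t t))
  (no redexes)
Total redexes: 0

Answer: 0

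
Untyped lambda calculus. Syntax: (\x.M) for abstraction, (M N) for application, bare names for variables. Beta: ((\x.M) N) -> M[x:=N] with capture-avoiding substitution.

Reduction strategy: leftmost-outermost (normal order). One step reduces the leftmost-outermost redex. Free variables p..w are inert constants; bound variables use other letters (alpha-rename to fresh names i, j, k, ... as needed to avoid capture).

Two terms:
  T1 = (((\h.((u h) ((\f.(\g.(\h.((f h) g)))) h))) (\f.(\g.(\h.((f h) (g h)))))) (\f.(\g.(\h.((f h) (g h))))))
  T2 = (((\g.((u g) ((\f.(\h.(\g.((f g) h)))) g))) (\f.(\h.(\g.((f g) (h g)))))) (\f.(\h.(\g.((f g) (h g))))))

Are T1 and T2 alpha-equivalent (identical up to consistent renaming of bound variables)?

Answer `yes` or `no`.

Term 1: (((\h.((u h) ((\f.(\g.(\h.((f h) g)))) h))) (\f.(\g.(\h.((f h) (g h)))))) (\f.(\g.(\h.((f h) (g h))))))
Term 2: (((\g.((u g) ((\f.(\h.(\g.((f g) h)))) g))) (\f.(\h.(\g.((f g) (h g)))))) (\f.(\h.(\g.((f g) (h g))))))
Alpha-equivalence: compare structure up to binder renaming.
Result: True

Answer: yes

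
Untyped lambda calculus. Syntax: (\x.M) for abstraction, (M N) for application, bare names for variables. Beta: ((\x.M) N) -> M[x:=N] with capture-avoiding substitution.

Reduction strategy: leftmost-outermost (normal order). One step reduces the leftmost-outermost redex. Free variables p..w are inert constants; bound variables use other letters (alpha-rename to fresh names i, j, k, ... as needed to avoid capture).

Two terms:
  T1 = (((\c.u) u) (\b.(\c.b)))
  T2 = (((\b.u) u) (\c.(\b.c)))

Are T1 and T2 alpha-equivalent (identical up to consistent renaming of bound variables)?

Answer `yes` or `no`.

Term 1: (((\c.u) u) (\b.(\c.b)))
Term 2: (((\b.u) u) (\c.(\b.c)))
Alpha-equivalence: compare structure up to binder renaming.
Result: True

Answer: yes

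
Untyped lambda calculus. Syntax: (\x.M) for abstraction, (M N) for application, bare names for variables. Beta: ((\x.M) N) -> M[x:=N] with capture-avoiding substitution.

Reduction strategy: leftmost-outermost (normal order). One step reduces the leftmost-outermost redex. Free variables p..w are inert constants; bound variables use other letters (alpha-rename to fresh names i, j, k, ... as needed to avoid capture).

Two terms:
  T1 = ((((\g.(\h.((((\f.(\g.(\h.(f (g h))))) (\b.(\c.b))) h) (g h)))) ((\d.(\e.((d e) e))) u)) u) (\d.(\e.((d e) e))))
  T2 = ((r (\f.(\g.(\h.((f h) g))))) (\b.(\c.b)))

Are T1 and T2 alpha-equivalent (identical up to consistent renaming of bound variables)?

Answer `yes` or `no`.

Answer: no

Derivation:
Term 1: ((((\g.(\h.((((\f.(\g.(\h.(f (g h))))) (\b.(\c.b))) h) (g h)))) ((\d.(\e.((d e) e))) u)) u) (\d.(\e.((d e) e))))
Term 2: ((r (\f.(\g.(\h.((f h) g))))) (\b.(\c.b)))
Alpha-equivalence: compare structure up to binder renaming.
Result: False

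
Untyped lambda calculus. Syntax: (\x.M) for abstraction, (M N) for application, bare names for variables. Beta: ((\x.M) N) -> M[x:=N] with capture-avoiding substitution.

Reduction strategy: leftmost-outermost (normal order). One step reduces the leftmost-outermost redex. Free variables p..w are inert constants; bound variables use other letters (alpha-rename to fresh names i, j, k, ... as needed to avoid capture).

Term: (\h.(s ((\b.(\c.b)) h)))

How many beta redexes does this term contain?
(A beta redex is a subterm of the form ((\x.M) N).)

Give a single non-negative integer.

Term: (\h.(s ((\b.(\c.b)) h)))
  Redex: ((\b.(\c.b)) h)
Total redexes: 1

Answer: 1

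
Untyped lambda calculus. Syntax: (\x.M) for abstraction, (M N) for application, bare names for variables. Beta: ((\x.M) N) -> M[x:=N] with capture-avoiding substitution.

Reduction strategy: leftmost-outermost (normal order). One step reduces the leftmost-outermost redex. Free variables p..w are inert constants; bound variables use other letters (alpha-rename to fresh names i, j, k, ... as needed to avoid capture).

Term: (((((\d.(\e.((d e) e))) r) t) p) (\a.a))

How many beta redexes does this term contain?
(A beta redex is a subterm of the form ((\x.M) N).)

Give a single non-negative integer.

Answer: 1

Derivation:
Term: (((((\d.(\e.((d e) e))) r) t) p) (\a.a))
  Redex: ((\d.(\e.((d e) e))) r)
Total redexes: 1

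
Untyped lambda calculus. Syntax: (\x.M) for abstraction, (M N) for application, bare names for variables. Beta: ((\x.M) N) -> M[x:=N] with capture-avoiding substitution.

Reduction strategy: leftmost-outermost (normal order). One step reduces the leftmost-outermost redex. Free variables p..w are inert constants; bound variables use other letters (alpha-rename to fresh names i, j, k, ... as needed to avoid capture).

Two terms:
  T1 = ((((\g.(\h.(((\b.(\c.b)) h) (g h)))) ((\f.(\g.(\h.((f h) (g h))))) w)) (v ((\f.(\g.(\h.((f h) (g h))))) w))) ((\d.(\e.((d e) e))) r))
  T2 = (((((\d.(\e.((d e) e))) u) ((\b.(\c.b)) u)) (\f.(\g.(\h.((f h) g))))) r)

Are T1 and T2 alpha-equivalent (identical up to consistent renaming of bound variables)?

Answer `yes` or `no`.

Answer: no

Derivation:
Term 1: ((((\g.(\h.(((\b.(\c.b)) h) (g h)))) ((\f.(\g.(\h.((f h) (g h))))) w)) (v ((\f.(\g.(\h.((f h) (g h))))) w))) ((\d.(\e.((d e) e))) r))
Term 2: (((((\d.(\e.((d e) e))) u) ((\b.(\c.b)) u)) (\f.(\g.(\h.((f h) g))))) r)
Alpha-equivalence: compare structure up to binder renaming.
Result: False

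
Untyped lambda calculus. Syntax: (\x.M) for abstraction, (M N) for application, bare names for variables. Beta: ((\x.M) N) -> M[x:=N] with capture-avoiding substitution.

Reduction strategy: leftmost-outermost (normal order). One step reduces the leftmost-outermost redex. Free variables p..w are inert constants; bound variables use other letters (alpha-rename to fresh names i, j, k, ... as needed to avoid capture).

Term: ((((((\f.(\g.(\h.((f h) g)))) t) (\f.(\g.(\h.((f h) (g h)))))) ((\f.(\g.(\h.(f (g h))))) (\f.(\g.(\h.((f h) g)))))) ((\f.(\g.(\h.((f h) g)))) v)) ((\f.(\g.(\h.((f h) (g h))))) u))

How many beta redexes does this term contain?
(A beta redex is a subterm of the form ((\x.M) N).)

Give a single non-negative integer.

Term: ((((((\f.(\g.(\h.((f h) g)))) t) (\f.(\g.(\h.((f h) (g h)))))) ((\f.(\g.(\h.(f (g h))))) (\f.(\g.(\h.((f h) g)))))) ((\f.(\g.(\h.((f h) g)))) v)) ((\f.(\g.(\h.((f h) (g h))))) u))
  Redex: ((\f.(\g.(\h.((f h) g)))) t)
  Redex: ((\f.(\g.(\h.(f (g h))))) (\f.(\g.(\h.((f h) g)))))
  Redex: ((\f.(\g.(\h.((f h) g)))) v)
  Redex: ((\f.(\g.(\h.((f h) (g h))))) u)
Total redexes: 4

Answer: 4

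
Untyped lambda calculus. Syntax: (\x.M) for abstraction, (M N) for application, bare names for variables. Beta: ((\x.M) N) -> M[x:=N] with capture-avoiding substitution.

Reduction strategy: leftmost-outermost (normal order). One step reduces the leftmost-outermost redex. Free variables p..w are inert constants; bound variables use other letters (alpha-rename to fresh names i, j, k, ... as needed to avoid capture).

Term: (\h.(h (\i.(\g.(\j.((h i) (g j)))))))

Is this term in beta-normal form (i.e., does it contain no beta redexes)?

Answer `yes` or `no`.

Answer: yes

Derivation:
Term: (\h.(h (\i.(\g.(\j.((h i) (g j)))))))
No beta redexes found.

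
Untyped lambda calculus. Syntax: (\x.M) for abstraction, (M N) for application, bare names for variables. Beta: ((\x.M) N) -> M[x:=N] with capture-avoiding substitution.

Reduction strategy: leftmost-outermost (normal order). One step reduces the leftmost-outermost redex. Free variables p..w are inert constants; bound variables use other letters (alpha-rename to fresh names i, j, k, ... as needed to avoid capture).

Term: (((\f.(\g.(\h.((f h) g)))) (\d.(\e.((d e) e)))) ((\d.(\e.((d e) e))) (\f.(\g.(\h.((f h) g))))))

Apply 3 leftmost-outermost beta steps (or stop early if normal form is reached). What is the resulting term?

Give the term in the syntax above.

Answer: (\h.((\e.((h e) e)) ((\d.(\e.((d e) e))) (\f.(\g.(\h.((f h) g)))))))

Derivation:
Step 0: (((\f.(\g.(\h.((f h) g)))) (\d.(\e.((d e) e)))) ((\d.(\e.((d e) e))) (\f.(\g.(\h.((f h) g))))))
Step 1: ((\g.(\h.(((\d.(\e.((d e) e))) h) g))) ((\d.(\e.((d e) e))) (\f.(\g.(\h.((f h) g))))))
Step 2: (\h.(((\d.(\e.((d e) e))) h) ((\d.(\e.((d e) e))) (\f.(\g.(\h.((f h) g)))))))
Step 3: (\h.((\e.((h e) e)) ((\d.(\e.((d e) e))) (\f.(\g.(\h.((f h) g)))))))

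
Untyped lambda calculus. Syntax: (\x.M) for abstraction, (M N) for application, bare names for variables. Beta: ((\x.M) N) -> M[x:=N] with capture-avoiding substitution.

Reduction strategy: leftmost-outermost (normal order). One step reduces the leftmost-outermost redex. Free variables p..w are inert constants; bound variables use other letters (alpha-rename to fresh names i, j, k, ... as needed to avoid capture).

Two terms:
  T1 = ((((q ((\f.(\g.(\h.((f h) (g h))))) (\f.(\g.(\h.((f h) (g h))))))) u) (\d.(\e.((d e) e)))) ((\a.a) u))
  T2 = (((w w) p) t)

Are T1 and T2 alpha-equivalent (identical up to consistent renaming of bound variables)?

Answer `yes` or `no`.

Term 1: ((((q ((\f.(\g.(\h.((f h) (g h))))) (\f.(\g.(\h.((f h) (g h))))))) u) (\d.(\e.((d e) e)))) ((\a.a) u))
Term 2: (((w w) p) t)
Alpha-equivalence: compare structure up to binder renaming.
Result: False

Answer: no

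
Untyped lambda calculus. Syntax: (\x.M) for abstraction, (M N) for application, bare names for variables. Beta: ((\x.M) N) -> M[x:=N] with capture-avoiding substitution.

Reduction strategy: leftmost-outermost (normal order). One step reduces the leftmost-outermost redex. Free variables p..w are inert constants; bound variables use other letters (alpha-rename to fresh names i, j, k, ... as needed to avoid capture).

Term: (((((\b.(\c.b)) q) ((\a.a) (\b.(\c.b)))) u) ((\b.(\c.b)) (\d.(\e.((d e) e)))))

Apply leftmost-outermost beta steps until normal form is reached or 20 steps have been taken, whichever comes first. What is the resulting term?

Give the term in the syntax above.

Answer: ((q u) (\c.(\d.(\e.((d e) e)))))

Derivation:
Step 0: (((((\b.(\c.b)) q) ((\a.a) (\b.(\c.b)))) u) ((\b.(\c.b)) (\d.(\e.((d e) e)))))
Step 1: ((((\c.q) ((\a.a) (\b.(\c.b)))) u) ((\b.(\c.b)) (\d.(\e.((d e) e)))))
Step 2: ((q u) ((\b.(\c.b)) (\d.(\e.((d e) e)))))
Step 3: ((q u) (\c.(\d.(\e.((d e) e)))))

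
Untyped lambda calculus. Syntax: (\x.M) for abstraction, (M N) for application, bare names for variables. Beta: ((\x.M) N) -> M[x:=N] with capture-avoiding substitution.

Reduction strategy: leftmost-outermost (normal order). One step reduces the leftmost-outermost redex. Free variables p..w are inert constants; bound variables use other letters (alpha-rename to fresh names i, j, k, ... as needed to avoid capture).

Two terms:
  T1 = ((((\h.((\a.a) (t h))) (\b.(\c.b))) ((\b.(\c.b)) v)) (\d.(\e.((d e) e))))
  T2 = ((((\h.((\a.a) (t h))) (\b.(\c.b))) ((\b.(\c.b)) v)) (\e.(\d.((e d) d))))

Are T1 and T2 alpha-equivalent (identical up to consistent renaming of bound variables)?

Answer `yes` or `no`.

Answer: yes

Derivation:
Term 1: ((((\h.((\a.a) (t h))) (\b.(\c.b))) ((\b.(\c.b)) v)) (\d.(\e.((d e) e))))
Term 2: ((((\h.((\a.a) (t h))) (\b.(\c.b))) ((\b.(\c.b)) v)) (\e.(\d.((e d) d))))
Alpha-equivalence: compare structure up to binder renaming.
Result: True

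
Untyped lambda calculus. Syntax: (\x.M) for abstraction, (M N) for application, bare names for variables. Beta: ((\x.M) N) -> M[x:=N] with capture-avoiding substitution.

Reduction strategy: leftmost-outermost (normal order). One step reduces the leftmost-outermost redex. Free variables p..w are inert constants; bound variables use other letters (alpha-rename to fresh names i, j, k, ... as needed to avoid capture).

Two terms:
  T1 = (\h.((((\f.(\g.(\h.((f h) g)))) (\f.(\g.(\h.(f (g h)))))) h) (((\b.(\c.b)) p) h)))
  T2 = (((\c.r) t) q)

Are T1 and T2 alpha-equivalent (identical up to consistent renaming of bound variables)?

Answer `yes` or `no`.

Term 1: (\h.((((\f.(\g.(\h.((f h) g)))) (\f.(\g.(\h.(f (g h)))))) h) (((\b.(\c.b)) p) h)))
Term 2: (((\c.r) t) q)
Alpha-equivalence: compare structure up to binder renaming.
Result: False

Answer: no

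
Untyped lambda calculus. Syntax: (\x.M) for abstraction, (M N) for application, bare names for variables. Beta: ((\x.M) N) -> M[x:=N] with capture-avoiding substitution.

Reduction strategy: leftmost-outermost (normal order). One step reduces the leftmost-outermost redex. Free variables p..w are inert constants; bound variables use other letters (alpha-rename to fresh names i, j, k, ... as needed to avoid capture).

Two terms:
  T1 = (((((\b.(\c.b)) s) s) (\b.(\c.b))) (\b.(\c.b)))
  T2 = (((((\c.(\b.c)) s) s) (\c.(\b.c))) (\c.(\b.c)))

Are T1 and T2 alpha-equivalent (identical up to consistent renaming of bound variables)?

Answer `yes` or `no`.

Term 1: (((((\b.(\c.b)) s) s) (\b.(\c.b))) (\b.(\c.b)))
Term 2: (((((\c.(\b.c)) s) s) (\c.(\b.c))) (\c.(\b.c)))
Alpha-equivalence: compare structure up to binder renaming.
Result: True

Answer: yes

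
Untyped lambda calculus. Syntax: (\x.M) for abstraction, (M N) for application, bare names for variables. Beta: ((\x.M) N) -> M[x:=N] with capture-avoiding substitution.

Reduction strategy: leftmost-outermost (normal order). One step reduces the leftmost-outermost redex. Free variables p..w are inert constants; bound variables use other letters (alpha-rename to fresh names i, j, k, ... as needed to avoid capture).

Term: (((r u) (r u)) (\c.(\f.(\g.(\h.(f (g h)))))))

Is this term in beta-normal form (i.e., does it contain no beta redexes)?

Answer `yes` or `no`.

Answer: yes

Derivation:
Term: (((r u) (r u)) (\c.(\f.(\g.(\h.(f (g h)))))))
No beta redexes found.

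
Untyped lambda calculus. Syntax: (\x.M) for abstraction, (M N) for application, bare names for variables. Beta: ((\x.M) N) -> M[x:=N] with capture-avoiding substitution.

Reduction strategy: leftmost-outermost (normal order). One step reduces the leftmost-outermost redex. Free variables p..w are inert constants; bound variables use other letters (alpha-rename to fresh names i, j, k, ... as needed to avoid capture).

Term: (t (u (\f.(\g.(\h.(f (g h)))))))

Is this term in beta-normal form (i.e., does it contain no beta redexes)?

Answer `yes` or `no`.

Answer: yes

Derivation:
Term: (t (u (\f.(\g.(\h.(f (g h)))))))
No beta redexes found.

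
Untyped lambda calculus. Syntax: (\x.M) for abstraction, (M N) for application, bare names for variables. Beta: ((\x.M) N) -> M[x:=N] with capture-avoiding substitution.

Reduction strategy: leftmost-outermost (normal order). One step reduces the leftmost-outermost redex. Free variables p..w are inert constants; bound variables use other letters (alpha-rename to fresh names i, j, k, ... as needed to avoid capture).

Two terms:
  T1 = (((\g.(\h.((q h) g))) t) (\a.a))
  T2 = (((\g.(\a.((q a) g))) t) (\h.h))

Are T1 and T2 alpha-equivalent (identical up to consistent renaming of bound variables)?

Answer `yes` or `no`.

Answer: yes

Derivation:
Term 1: (((\g.(\h.((q h) g))) t) (\a.a))
Term 2: (((\g.(\a.((q a) g))) t) (\h.h))
Alpha-equivalence: compare structure up to binder renaming.
Result: True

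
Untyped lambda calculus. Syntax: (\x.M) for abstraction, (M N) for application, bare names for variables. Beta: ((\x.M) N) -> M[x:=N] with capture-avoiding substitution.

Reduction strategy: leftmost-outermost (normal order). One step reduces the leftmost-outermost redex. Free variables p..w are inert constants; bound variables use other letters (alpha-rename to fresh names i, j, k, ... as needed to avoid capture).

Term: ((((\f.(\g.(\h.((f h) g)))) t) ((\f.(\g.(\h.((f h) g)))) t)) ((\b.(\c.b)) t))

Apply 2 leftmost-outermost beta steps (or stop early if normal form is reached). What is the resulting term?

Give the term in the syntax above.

Step 0: ((((\f.(\g.(\h.((f h) g)))) t) ((\f.(\g.(\h.((f h) g)))) t)) ((\b.(\c.b)) t))
Step 1: (((\g.(\h.((t h) g))) ((\f.(\g.(\h.((f h) g)))) t)) ((\b.(\c.b)) t))
Step 2: ((\h.((t h) ((\f.(\g.(\h.((f h) g)))) t))) ((\b.(\c.b)) t))

Answer: ((\h.((t h) ((\f.(\g.(\h.((f h) g)))) t))) ((\b.(\c.b)) t))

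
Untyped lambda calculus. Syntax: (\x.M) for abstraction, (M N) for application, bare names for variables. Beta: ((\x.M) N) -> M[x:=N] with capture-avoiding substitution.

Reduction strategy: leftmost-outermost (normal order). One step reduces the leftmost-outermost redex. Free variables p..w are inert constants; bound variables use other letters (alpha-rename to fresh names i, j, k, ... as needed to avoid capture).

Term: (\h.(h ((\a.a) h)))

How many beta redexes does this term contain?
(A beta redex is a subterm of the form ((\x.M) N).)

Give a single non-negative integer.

Term: (\h.(h ((\a.a) h)))
  Redex: ((\a.a) h)
Total redexes: 1

Answer: 1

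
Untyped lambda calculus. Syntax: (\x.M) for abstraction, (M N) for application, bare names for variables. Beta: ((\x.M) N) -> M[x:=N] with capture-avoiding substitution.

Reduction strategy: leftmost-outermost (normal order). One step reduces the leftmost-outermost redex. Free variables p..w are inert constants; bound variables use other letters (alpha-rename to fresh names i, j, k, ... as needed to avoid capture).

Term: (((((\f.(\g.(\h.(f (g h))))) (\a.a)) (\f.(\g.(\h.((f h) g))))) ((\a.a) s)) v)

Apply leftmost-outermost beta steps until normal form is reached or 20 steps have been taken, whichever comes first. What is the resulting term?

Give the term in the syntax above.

Answer: (\h.((s h) v))

Derivation:
Step 0: (((((\f.(\g.(\h.(f (g h))))) (\a.a)) (\f.(\g.(\h.((f h) g))))) ((\a.a) s)) v)
Step 1: ((((\g.(\h.((\a.a) (g h)))) (\f.(\g.(\h.((f h) g))))) ((\a.a) s)) v)
Step 2: (((\h.((\a.a) ((\f.(\g.(\h.((f h) g)))) h))) ((\a.a) s)) v)
Step 3: (((\a.a) ((\f.(\g.(\h.((f h) g)))) ((\a.a) s))) v)
Step 4: (((\f.(\g.(\h.((f h) g)))) ((\a.a) s)) v)
Step 5: ((\g.(\h.((((\a.a) s) h) g))) v)
Step 6: (\h.((((\a.a) s) h) v))
Step 7: (\h.((s h) v))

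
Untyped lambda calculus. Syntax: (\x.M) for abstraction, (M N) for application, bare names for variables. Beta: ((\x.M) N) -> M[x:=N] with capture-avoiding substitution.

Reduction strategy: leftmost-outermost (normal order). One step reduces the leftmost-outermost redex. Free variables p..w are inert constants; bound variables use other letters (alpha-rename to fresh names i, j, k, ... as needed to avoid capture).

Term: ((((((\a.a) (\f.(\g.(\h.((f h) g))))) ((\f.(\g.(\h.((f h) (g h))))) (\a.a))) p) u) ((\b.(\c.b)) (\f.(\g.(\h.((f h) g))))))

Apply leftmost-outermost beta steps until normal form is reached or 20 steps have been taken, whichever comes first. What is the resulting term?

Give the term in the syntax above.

Step 0: ((((((\a.a) (\f.(\g.(\h.((f h) g))))) ((\f.(\g.(\h.((f h) (g h))))) (\a.a))) p) u) ((\b.(\c.b)) (\f.(\g.(\h.((f h) g))))))
Step 1: (((((\f.(\g.(\h.((f h) g)))) ((\f.(\g.(\h.((f h) (g h))))) (\a.a))) p) u) ((\b.(\c.b)) (\f.(\g.(\h.((f h) g))))))
Step 2: ((((\g.(\h.((((\f.(\g.(\h.((f h) (g h))))) (\a.a)) h) g))) p) u) ((\b.(\c.b)) (\f.(\g.(\h.((f h) g))))))
Step 3: (((\h.((((\f.(\g.(\h.((f h) (g h))))) (\a.a)) h) p)) u) ((\b.(\c.b)) (\f.(\g.(\h.((f h) g))))))
Step 4: (((((\f.(\g.(\h.((f h) (g h))))) (\a.a)) u) p) ((\b.(\c.b)) (\f.(\g.(\h.((f h) g))))))
Step 5: ((((\g.(\h.(((\a.a) h) (g h)))) u) p) ((\b.(\c.b)) (\f.(\g.(\h.((f h) g))))))
Step 6: (((\h.(((\a.a) h) (u h))) p) ((\b.(\c.b)) (\f.(\g.(\h.((f h) g))))))
Step 7: ((((\a.a) p) (u p)) ((\b.(\c.b)) (\f.(\g.(\h.((f h) g))))))
Step 8: ((p (u p)) ((\b.(\c.b)) (\f.(\g.(\h.((f h) g))))))
Step 9: ((p (u p)) (\c.(\f.(\g.(\h.((f h) g))))))

Answer: ((p (u p)) (\c.(\f.(\g.(\h.((f h) g))))))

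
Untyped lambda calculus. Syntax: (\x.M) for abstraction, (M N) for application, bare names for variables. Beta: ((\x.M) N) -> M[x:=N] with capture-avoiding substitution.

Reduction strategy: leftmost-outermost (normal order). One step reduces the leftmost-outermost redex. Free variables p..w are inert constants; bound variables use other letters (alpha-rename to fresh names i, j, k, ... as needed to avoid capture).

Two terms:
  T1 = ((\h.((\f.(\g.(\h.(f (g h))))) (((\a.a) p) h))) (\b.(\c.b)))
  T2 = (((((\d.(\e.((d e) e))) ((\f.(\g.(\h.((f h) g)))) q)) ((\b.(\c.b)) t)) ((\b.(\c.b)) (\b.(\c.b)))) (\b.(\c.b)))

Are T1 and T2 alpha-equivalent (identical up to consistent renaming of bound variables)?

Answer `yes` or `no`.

Answer: no

Derivation:
Term 1: ((\h.((\f.(\g.(\h.(f (g h))))) (((\a.a) p) h))) (\b.(\c.b)))
Term 2: (((((\d.(\e.((d e) e))) ((\f.(\g.(\h.((f h) g)))) q)) ((\b.(\c.b)) t)) ((\b.(\c.b)) (\b.(\c.b)))) (\b.(\c.b)))
Alpha-equivalence: compare structure up to binder renaming.
Result: False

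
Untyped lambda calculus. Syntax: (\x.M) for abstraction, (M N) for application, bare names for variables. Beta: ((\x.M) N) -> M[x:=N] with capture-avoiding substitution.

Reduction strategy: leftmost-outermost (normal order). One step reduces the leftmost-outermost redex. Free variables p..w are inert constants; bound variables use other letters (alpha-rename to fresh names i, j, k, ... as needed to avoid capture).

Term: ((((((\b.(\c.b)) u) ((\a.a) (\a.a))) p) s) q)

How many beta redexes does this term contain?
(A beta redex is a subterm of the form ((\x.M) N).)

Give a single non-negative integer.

Term: ((((((\b.(\c.b)) u) ((\a.a) (\a.a))) p) s) q)
  Redex: ((\b.(\c.b)) u)
  Redex: ((\a.a) (\a.a))
Total redexes: 2

Answer: 2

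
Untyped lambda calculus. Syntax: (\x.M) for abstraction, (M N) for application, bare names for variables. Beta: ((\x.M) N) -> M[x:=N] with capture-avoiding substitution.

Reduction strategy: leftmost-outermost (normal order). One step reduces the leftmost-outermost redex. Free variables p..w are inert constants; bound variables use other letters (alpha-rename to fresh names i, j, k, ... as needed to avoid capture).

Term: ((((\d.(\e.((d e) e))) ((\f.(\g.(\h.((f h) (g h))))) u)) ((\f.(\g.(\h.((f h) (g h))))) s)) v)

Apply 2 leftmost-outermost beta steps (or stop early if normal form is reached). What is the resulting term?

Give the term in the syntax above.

Answer: (((((\f.(\g.(\h.((f h) (g h))))) u) ((\f.(\g.(\h.((f h) (g h))))) s)) ((\f.(\g.(\h.((f h) (g h))))) s)) v)

Derivation:
Step 0: ((((\d.(\e.((d e) e))) ((\f.(\g.(\h.((f h) (g h))))) u)) ((\f.(\g.(\h.((f h) (g h))))) s)) v)
Step 1: (((\e.((((\f.(\g.(\h.((f h) (g h))))) u) e) e)) ((\f.(\g.(\h.((f h) (g h))))) s)) v)
Step 2: (((((\f.(\g.(\h.((f h) (g h))))) u) ((\f.(\g.(\h.((f h) (g h))))) s)) ((\f.(\g.(\h.((f h) (g h))))) s)) v)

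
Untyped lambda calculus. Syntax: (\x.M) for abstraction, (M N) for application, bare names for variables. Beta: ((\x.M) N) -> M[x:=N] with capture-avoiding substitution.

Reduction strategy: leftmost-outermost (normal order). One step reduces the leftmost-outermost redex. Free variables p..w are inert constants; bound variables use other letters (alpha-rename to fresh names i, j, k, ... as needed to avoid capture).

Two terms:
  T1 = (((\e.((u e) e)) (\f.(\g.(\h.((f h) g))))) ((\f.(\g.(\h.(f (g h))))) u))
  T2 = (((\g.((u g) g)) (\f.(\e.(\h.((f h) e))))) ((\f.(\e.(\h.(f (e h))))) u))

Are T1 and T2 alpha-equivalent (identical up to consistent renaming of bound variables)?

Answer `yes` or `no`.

Answer: yes

Derivation:
Term 1: (((\e.((u e) e)) (\f.(\g.(\h.((f h) g))))) ((\f.(\g.(\h.(f (g h))))) u))
Term 2: (((\g.((u g) g)) (\f.(\e.(\h.((f h) e))))) ((\f.(\e.(\h.(f (e h))))) u))
Alpha-equivalence: compare structure up to binder renaming.
Result: True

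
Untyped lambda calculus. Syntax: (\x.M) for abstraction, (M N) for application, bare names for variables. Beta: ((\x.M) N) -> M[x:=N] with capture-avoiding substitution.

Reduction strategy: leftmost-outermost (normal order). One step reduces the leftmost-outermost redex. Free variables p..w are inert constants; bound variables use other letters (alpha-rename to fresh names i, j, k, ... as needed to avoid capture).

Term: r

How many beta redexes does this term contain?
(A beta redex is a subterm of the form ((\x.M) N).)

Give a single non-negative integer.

Term: r
  (no redexes)
Total redexes: 0

Answer: 0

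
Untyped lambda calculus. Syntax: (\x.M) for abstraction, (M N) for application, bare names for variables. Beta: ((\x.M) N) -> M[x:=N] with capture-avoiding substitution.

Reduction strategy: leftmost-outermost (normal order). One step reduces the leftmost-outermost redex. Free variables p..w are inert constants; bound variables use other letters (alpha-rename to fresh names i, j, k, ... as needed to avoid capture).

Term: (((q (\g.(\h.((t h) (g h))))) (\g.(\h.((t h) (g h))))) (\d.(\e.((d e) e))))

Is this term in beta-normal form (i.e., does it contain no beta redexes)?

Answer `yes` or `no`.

Term: (((q (\g.(\h.((t h) (g h))))) (\g.(\h.((t h) (g h))))) (\d.(\e.((d e) e))))
No beta redexes found.

Answer: yes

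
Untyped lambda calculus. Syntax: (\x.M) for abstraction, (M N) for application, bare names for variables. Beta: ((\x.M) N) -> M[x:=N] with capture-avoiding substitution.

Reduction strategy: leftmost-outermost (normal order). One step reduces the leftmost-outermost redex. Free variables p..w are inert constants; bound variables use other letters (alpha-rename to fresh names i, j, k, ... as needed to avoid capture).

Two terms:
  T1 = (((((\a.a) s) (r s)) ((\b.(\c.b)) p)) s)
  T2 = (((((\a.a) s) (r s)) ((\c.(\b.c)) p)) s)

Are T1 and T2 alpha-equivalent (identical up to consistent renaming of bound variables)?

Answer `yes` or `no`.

Answer: yes

Derivation:
Term 1: (((((\a.a) s) (r s)) ((\b.(\c.b)) p)) s)
Term 2: (((((\a.a) s) (r s)) ((\c.(\b.c)) p)) s)
Alpha-equivalence: compare structure up to binder renaming.
Result: True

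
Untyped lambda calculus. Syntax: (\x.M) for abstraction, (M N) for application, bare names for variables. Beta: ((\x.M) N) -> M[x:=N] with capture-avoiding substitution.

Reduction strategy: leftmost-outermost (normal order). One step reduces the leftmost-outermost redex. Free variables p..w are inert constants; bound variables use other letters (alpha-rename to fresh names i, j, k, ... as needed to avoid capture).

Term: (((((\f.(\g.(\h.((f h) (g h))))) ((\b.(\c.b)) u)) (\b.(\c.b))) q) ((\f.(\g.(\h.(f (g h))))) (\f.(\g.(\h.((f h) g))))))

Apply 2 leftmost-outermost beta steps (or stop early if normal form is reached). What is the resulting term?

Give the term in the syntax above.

Answer: (((\h.((((\b.(\c.b)) u) h) ((\b.(\c.b)) h))) q) ((\f.(\g.(\h.(f (g h))))) (\f.(\g.(\h.((f h) g))))))

Derivation:
Step 0: (((((\f.(\g.(\h.((f h) (g h))))) ((\b.(\c.b)) u)) (\b.(\c.b))) q) ((\f.(\g.(\h.(f (g h))))) (\f.(\g.(\h.((f h) g))))))
Step 1: ((((\g.(\h.((((\b.(\c.b)) u) h) (g h)))) (\b.(\c.b))) q) ((\f.(\g.(\h.(f (g h))))) (\f.(\g.(\h.((f h) g))))))
Step 2: (((\h.((((\b.(\c.b)) u) h) ((\b.(\c.b)) h))) q) ((\f.(\g.(\h.(f (g h))))) (\f.(\g.(\h.((f h) g))))))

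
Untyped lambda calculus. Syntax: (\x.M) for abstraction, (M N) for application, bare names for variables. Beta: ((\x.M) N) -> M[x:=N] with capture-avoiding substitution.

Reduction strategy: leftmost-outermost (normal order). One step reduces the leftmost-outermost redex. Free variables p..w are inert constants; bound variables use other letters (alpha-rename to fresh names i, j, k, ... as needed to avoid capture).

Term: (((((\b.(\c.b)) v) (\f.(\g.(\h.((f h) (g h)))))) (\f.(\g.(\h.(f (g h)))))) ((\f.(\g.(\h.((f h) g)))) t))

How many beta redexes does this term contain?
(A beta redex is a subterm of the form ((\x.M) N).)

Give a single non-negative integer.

Answer: 2

Derivation:
Term: (((((\b.(\c.b)) v) (\f.(\g.(\h.((f h) (g h)))))) (\f.(\g.(\h.(f (g h)))))) ((\f.(\g.(\h.((f h) g)))) t))
  Redex: ((\b.(\c.b)) v)
  Redex: ((\f.(\g.(\h.((f h) g)))) t)
Total redexes: 2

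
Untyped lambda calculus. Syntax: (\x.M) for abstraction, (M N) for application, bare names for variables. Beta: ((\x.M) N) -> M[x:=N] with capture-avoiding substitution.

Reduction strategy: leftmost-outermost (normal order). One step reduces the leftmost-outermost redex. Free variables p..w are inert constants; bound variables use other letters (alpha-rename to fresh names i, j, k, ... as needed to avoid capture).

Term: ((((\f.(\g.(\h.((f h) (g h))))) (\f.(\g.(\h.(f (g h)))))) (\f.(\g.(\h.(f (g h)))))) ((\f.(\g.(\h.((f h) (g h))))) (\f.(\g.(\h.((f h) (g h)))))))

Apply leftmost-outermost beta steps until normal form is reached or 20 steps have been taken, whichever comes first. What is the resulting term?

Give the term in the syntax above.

Answer: (\h.(\i.(\j.((i j) (\k.((j k) (((h i) j) k)))))))

Derivation:
Step 0: ((((\f.(\g.(\h.((f h) (g h))))) (\f.(\g.(\h.(f (g h)))))) (\f.(\g.(\h.(f (g h)))))) ((\f.(\g.(\h.((f h) (g h))))) (\f.(\g.(\h.((f h) (g h)))))))
Step 1: (((\g.(\h.(((\f.(\g.(\h.(f (g h))))) h) (g h)))) (\f.(\g.(\h.(f (g h)))))) ((\f.(\g.(\h.((f h) (g h))))) (\f.(\g.(\h.((f h) (g h)))))))
Step 2: ((\h.(((\f.(\g.(\h.(f (g h))))) h) ((\f.(\g.(\h.(f (g h))))) h))) ((\f.(\g.(\h.((f h) (g h))))) (\f.(\g.(\h.((f h) (g h)))))))
Step 3: (((\f.(\g.(\h.(f (g h))))) ((\f.(\g.(\h.((f h) (g h))))) (\f.(\g.(\h.((f h) (g h))))))) ((\f.(\g.(\h.(f (g h))))) ((\f.(\g.(\h.((f h) (g h))))) (\f.(\g.(\h.((f h) (g h))))))))
Step 4: ((\g.(\h.(((\f.(\g.(\h.((f h) (g h))))) (\f.(\g.(\h.((f h) (g h)))))) (g h)))) ((\f.(\g.(\h.(f (g h))))) ((\f.(\g.(\h.((f h) (g h))))) (\f.(\g.(\h.((f h) (g h))))))))
Step 5: (\h.(((\f.(\g.(\h.((f h) (g h))))) (\f.(\g.(\h.((f h) (g h)))))) (((\f.(\g.(\h.(f (g h))))) ((\f.(\g.(\h.((f h) (g h))))) (\f.(\g.(\h.((f h) (g h))))))) h)))
Step 6: (\h.((\g.(\h.(((\f.(\g.(\h.((f h) (g h))))) h) (g h)))) (((\f.(\g.(\h.(f (g h))))) ((\f.(\g.(\h.((f h) (g h))))) (\f.(\g.(\h.((f h) (g h))))))) h)))
Step 7: (\h.(\i.(((\f.(\g.(\h.((f h) (g h))))) i) ((((\f.(\g.(\h.(f (g h))))) ((\f.(\g.(\h.((f h) (g h))))) (\f.(\g.(\h.((f h) (g h))))))) h) i))))
Step 8: (\h.(\i.((\g.(\h.((i h) (g h)))) ((((\f.(\g.(\h.(f (g h))))) ((\f.(\g.(\h.((f h) (g h))))) (\f.(\g.(\h.((f h) (g h))))))) h) i))))
Step 9: (\h.(\i.(\j.((i j) (((((\f.(\g.(\h.(f (g h))))) ((\f.(\g.(\h.((f h) (g h))))) (\f.(\g.(\h.((f h) (g h))))))) h) i) j)))))
Step 10: (\h.(\i.(\j.((i j) ((((\g.(\h.(((\f.(\g.(\h.((f h) (g h))))) (\f.(\g.(\h.((f h) (g h)))))) (g h)))) h) i) j)))))
Step 11: (\h.(\i.(\j.((i j) (((\i.(((\f.(\g.(\h.((f h) (g h))))) (\f.(\g.(\h.((f h) (g h)))))) (h i))) i) j)))))
Step 12: (\h.(\i.(\j.((i j) ((((\f.(\g.(\h.((f h) (g h))))) (\f.(\g.(\h.((f h) (g h)))))) (h i)) j)))))
Step 13: (\h.(\i.(\j.((i j) (((\g.(\h.(((\f.(\g.(\h.((f h) (g h))))) h) (g h)))) (h i)) j)))))
Step 14: (\h.(\i.(\j.((i j) ((\j.(((\f.(\g.(\h.((f h) (g h))))) j) ((h i) j))) j)))))
Step 15: (\h.(\i.(\j.((i j) (((\f.(\g.(\h.((f h) (g h))))) j) ((h i) j))))))
Step 16: (\h.(\i.(\j.((i j) ((\g.(\h.((j h) (g h)))) ((h i) j))))))
Step 17: (\h.(\i.(\j.((i j) (\k.((j k) (((h i) j) k)))))))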